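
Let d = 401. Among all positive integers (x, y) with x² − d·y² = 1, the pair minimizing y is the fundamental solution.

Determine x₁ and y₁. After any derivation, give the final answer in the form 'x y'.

801 40

√401 = [20; 40, …], period ℓ=1 (odd) → k=1
a_0=20:  p_0=20·1+0=20,  q_0=20·0+1=1
a_1=40:  p_1=40·20+1=801,  q_1=40·1+0=40
→ (801, 40).  Check: 801²=641601, 401·40²=641600, difference 1.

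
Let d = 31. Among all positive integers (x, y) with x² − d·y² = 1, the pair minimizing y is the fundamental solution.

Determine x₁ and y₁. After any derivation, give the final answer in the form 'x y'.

√31 = [5; 1,1,3,5,3,1,1,10, …], period ℓ=8 (even) → k=7
k=0  a_k=5  p_k/q_k = 5/1
k=1  a_k=1  p_k/q_k = 6/1
…
k=5  a_k=3  p_k/q_k = 657/118
k=6  a_k=1  p_k/q_k = 863/155
k=7  a_k=1  p_k/q_k = 1520/273
fundamental: x₁=1520, y₁=273  (since 2310400 − 31·74529 = 1)

1520 273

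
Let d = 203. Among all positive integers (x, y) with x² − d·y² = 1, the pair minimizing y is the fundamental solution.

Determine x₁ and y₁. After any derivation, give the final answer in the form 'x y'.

57 4

[14; 4,28] for √203; ℓ=2 ⇒ convergent index 1
a_0=14:  p_0=14·1+0=14,  q_0=14·0+1=1
a_1=4:  p_1=4·14+1=57,  q_1=4·1+0=4
(x₁, y₁) = (57, 4);  57² − 203·4² = 1 ✓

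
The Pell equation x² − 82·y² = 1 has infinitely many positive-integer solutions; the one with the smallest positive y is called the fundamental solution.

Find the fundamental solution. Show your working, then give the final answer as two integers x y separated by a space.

d=82: √d = [9; 18] (ℓ=1, odd), read p_1/q_1
i=0: a=9 ⇒ p=9, q=1
i=1: a=18 ⇒ p=163, q=18
→ (163, 18).  Check: 163²=26569, 82·18²=26568, difference 1.

163 18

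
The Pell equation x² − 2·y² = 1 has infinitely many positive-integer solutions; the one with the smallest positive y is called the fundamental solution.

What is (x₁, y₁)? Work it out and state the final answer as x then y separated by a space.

[1; 2] for √2; ℓ=1 ⇒ convergent index 1
step 0: (1, 1)  from 1·(1,0) + (0,1)
step 1: (3, 2)  from 2·(1,1) + (1,0)
fundamental: x₁=3, y₁=2  (since 9 − 2·4 = 1)

3 2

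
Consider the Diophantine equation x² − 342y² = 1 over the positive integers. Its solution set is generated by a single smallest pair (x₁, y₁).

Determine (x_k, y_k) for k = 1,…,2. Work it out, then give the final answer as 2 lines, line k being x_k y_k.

[18; 2,36] for √342; ℓ=2 ⇒ convergent index 1
a_0=18:  p_0=18·1+0=18,  q_0=18·0+1=1
a_1=2:  p_1=2·18+1=37,  q_1=2·1+0=2
fundamental: x₁=37, y₁=2  (since 1369 − 342·4 = 1)
k=2:  x_2 = 37·37+342·2·2 = 2737,  y_2 = 37·2+2·37 = 148

37 2
2737 148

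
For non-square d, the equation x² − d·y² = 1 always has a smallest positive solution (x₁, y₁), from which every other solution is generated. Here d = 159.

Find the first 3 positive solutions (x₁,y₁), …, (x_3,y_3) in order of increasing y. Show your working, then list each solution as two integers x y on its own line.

1324 105
3505951 278040
9283756924 736249815

√159 → a₀=12, period (1,1,1,1,3,1,1,1,1,24); ℓ=10 even so k=9
i=0: a=12 ⇒ p=12, q=1
…
i=3: a=1 ⇒ p=38, q=3
…
i=7: a=1 ⇒ p=517, q=41
i=8: a=1 ⇒ p=807, q=64
i=9: a=1 ⇒ p=1324, q=105
(x₁, y₁) = (1324, 105);  1324² − 159·105² = 1 ✓
k=2:  x_2 = 1324·1324+159·105·105 = 3505951,  y_2 = 1324·105+105·1324 = 278040
k=3:  x_3 = 1324·3505951+159·105·278040 = 9283756924,  y_3 = 1324·278040+105·3505951 = 736249815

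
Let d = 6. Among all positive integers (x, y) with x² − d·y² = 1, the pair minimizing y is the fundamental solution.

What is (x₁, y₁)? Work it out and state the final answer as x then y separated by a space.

√6 → a₀=2, period (2,4); ℓ=2 even so k=1
k=0  a_k=2  p_k/q_k = 2/1
k=1  a_k=2  p_k/q_k = 5/2
→ (5, 2).  Check: 5²=25, 6·2²=24, difference 1.

5 2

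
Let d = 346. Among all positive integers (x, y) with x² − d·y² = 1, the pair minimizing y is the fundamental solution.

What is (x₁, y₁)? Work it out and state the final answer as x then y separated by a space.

17299 930

√346 = [18; 1,1,1,1,36, …], period ℓ=5 (odd) → k=9
i=0: a=18 ⇒ p=18, q=1
…
i=4: a=1 ⇒ p=93, q=5
i=5: a=36 ⇒ p=3404, q=183
…
i=7: a=1 ⇒ p=6901, q=371
i=8: a=1 ⇒ p=10398, q=559
i=9: a=1 ⇒ p=17299, q=930
→ (17299, 930).  Check: 17299²=299255401, 346·930²=299255400, difference 1.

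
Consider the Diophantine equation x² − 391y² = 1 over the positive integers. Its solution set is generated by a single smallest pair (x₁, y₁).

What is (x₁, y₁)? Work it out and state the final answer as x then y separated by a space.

√391 = [19; 1,3,2,2,1,…,3,1,38, …], period ℓ=16 (even) → k=15
k=0  a_k=19  p_k/q_k = 19/1
k=1  a_k=1  p_k/q_k = 20/1
k=2  a_k=3  p_k/q_k = 79/4
…
k=5  a_k=1  p_k/q_k = 613/31
…
k=7  a_k=2  p_k/q_k = 2709/137
k=8  a_k=19  p_k/q_k = 52519/2656
…
k=11  a_k=1  p_k/q_k = 268013/13554
k=12  a_k=2  p_k/q_k = 696292/35213
…
k=14  a_k=3  p_k/q_k = 5678083/287153
k=15  a_k=1  p_k/q_k = 7338680/371133
→ (7338680, 371133).  Check: 7338680²=53856224142400, 391·371133²=53856224142399, difference 1.

7338680 371133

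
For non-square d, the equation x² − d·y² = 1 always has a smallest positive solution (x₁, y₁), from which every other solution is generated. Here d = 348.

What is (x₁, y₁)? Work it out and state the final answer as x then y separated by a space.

[18; 1,1,1,8,1,1,1,36] for √348; ℓ=8 ⇒ convergent index 7
step 0: (18, 1)  from 18·(1,0) + (0,1)
step 1: (19, 1)  from 1·(18,1) + (1,0)
step 2: (37, 2)  from 1·(19,1) + (18,1)
step 3: (56, 3)  from 1·(37,2) + (19,1)
…
step 5: (541, 29)  from 1·(485,26) + (56,3)
step 6: (1026, 55)  from 1·(541,29) + (485,26)
step 7: (1567, 84)  from 1·(1026,55) + (541,29)
fundamental: x₁=1567, y₁=84  (since 2455489 − 348·7056 = 1)

1567 84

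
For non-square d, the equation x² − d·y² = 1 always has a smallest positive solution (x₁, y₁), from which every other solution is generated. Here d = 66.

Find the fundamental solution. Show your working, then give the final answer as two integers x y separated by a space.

[8; 8,16] for √66; ℓ=2 ⇒ convergent index 1
i=0: a=8 ⇒ p=8, q=1
i=1: a=8 ⇒ p=65, q=8
→ (65, 8).  Check: 65²=4225, 66·8²=4224, difference 1.

65 8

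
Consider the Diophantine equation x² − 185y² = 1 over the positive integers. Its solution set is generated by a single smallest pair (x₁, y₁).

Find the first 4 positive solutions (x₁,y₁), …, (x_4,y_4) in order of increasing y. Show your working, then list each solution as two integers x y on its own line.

9249 680
171088001 12578640
3164785833249 232679682040
58542208172352001 4304108745797280

√185 → a₀=13, period (1,1,1,1,26); ℓ=5 odd so k=9
i=0: a=13 ⇒ p=13, q=1
i=1: a=1 ⇒ p=14, q=1
…
i=4: a=1 ⇒ p=68, q=5
…
i=8: a=1 ⇒ p=5563, q=409
i=9: a=1 ⇒ p=9249, q=680
→ (9249, 680).  Check: 9249²=85544001, 185·680²=85544000, difference 1.
k=2:  x_2 = 9249·9249+185·680·680 = 171088001,  y_2 = 9249·680+680·9249 = 12578640
k=3:  x_3 = 9249·171088001+185·680·12578640 = 3164785833249,  y_3 = 9249·12578640+680·171088001 = 232679682040
k=4:  x_4 = 9249·3164785833249+185·680·232679682040 = 58542208172352001,  y_4 = 9249·232679682040+680·3164785833249 = 4304108745797280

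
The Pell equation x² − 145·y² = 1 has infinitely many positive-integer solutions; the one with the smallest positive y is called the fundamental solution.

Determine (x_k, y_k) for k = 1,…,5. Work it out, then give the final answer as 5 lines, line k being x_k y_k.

289 24
167041 13872
96549409 8017992
55805391361 4634385504
32255419657249 2678666803320

[12; 24] for √145; ℓ=1 ⇒ convergent index 1
step 0: (12, 1)  from 12·(1,0) + (0,1)
step 1: (289, 24)  from 24·(12,1) + (1,0)
(x₁, y₁) = (289, 24);  289² − 145·24² = 1 ✓
n=2: (289,24)∘(289,24) = (289·289+145·24·24, 289·24+24·289) = (167041,13872)
n=3: (167041,13872)∘(289,24) = (289·167041+145·24·13872, 289·13872+24·167041) = (96549409,8017992)
n=4: (96549409,8017992)∘(289,24) = (289·96549409+145·24·8017992, 289·8017992+24·96549409) = (55805391361,4634385504)
n=5: (55805391361,4634385504)∘(289,24) = (289·55805391361+145·24·4634385504, 289·4634385504+24·55805391361) = (32255419657249,2678666803320)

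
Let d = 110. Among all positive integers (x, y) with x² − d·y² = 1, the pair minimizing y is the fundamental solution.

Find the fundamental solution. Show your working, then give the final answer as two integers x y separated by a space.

21 2

√110 → a₀=10, period (2,20); ℓ=2 even so k=1
i=0: a=10 ⇒ p=10, q=1
i=1: a=2 ⇒ p=21, q=2
fundamental: x₁=21, y₁=2  (since 441 − 110·4 = 1)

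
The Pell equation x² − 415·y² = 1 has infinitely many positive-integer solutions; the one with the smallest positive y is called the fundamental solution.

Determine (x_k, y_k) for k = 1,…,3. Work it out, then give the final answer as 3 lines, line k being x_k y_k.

d=415: √d = [20; 2,1,2,4,6,…,1,2,40] (ℓ=16, even), read p_15/q_15
i=0: a=20 ⇒ p=20, q=1
i=1: a=2 ⇒ p=41, q=2
i=2: a=1 ⇒ p=61, q=3
i=3: a=2 ⇒ p=163, q=8
i=4: a=4 ⇒ p=713, q=35
i=5: a=6 ⇒ p=4441, q=218
i=6: a=1 ⇒ p=5154, q=253
i=7: a=1 ⇒ p=9595, q=471
i=8: a=3 ⇒ p=33939, q=1666
i=9: a=1 ⇒ p=43534, q=2137
i=10: a=1 ⇒ p=77473, q=3803
i=11: a=6 ⇒ p=508372, q=24955
i=12: a=4 ⇒ p=2110961, q=103623
i=13: a=2 ⇒ p=4730294, q=232201
i=14: a=1 ⇒ p=6841255, q=335824
i=15: a=2 ⇒ p=18412804, q=903849
fundamental: x₁=18412804, y₁=903849  (since 339031351142416 − 415·816943014801 = 1)
k=2:  x_2 = 18412804·18412804+415·903849·903849 = 678062702284831,  y_2 = 18412804·903849+903849·18412804 = 33284788965192
k=3:  x_3 = 18412804·678062702284831+415·903849·33284788965192 = 24970071273761872339444,  y_3 = 18412804·33284788965192+903849·678062702284831 = 1225732590794885332887

18412804 903849
678062702284831 33284788965192
24970071273761872339444 1225732590794885332887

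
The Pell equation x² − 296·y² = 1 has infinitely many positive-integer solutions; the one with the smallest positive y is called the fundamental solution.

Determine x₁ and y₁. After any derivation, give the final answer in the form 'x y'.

3699 215

√296 → a₀=17, period (4,1,7,1,4,34); ℓ=6 even so k=5
a_0=17:  p_0=17·1+0=17,  q_0=17·0+1=1
…
a_2=1:  p_2=1·69+17=86,  q_2=1·4+1=5
a_3=7:  p_3=7·86+69=671,  q_3=7·5+4=39
a_4=1:  p_4=1·671+86=757,  q_4=1·39+5=44
a_5=4:  p_5=4·757+671=3699,  q_5=4·44+39=215
→ (3699, 215).  Check: 3699²=13682601, 296·215²=13682600, difference 1.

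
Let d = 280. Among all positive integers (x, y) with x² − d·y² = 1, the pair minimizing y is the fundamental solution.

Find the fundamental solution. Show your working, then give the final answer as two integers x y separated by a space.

251 15

√280 → a₀=16, period (1,2,1,2,1,32); ℓ=6 even so k=5
a_0=16:  p_0=16·1+0=16,  q_0=16·0+1=1
…
a_2=2:  p_2=2·17+16=50,  q_2=2·1+1=3
…
a_4=2:  p_4=2·67+50=184,  q_4=2·4+3=11
a_5=1:  p_5=1·184+67=251,  q_5=1·11+4=15
(x₁, y₁) = (251, 15);  251² − 280·15² = 1 ✓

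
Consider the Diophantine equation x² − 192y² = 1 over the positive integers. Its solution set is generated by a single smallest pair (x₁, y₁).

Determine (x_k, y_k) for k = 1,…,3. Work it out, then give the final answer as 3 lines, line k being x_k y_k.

√192 = [13; 1,5,1,26, …], period ℓ=4 (even) → k=3
i=0: a=13 ⇒ p=13, q=1
i=1: a=1 ⇒ p=14, q=1
i=2: a=5 ⇒ p=83, q=6
i=3: a=1 ⇒ p=97, q=7
fundamental: x₁=97, y₁=7  (since 9409 − 192·49 = 1)
(x_2, y_2) = (97·97 + 192·7·7, 97·7 + 7·97) = (18817, 1358)
(x_3, y_3) = (97·18817 + 192·7·1358, 97·1358 + 7·18817) = (3650401, 263445)

97 7
18817 1358
3650401 263445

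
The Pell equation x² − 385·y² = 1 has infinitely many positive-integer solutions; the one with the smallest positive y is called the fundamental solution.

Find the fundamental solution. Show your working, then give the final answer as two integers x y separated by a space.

95831 4884

√385 → a₀=19, period (1,1,1,1,1,…,1,1,38); ℓ=16 even so k=15
i=0: a=19 ⇒ p=19, q=1
…
i=5: a=1 ⇒ p=157, q=8
i=6: a=3 ⇒ p=569, q=29
i=7: a=1 ⇒ p=726, q=37
i=8: a=2 ⇒ p=2021, q=103
…
i=10: a=3 ⇒ p=10262, q=523
…
i=12: a=1 ⇒ p=23271, q=1186
i=13: a=1 ⇒ p=36280, q=1849
i=14: a=1 ⇒ p=59551, q=3035
i=15: a=1 ⇒ p=95831, q=4884
fundamental: x₁=95831, y₁=4884  (since 9183580561 − 385·23853456 = 1)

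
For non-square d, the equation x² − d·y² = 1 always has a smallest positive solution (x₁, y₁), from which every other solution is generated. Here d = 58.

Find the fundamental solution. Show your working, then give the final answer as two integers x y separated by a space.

19603 2574

[7; 1,1,1,1,1,1,14] for √58; ℓ=7 ⇒ convergent index 13
k=0  a_k=7  p_k/q_k = 7/1
k=1  a_k=1  p_k/q_k = 8/1
…
k=3  a_k=1  p_k/q_k = 23/3
k=4  a_k=1  p_k/q_k = 38/5
…
k=6  a_k=1  p_k/q_k = 99/13
…
k=9  a_k=1  p_k/q_k = 2993/393
…
k=12  a_k=1  p_k/q_k = 12071/1585
k=13  a_k=1  p_k/q_k = 19603/2574
→ (19603, 2574).  Check: 19603²=384277609, 58·2574²=384277608, difference 1.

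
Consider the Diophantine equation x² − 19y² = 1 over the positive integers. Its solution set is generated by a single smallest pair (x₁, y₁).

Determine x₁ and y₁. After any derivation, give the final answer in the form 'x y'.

170 39

√19 → a₀=4, period (2,1,3,1,2,8); ℓ=6 even so k=5
a_0=4:  p_0=4·1+0=4,  q_0=4·0+1=1
a_1=2:  p_1=2·4+1=9,  q_1=2·1+0=2
a_2=1:  p_2=1·9+4=13,  q_2=1·2+1=3
a_3=3:  p_3=3·13+9=48,  q_3=3·3+2=11
a_4=1:  p_4=1·48+13=61,  q_4=1·11+3=14
a_5=2:  p_5=2·61+48=170,  q_5=2·14+11=39
→ (170, 39).  Check: 170²=28900, 19·39²=28899, difference 1.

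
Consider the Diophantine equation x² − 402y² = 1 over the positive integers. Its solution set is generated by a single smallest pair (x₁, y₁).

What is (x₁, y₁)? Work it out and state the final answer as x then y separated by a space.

401 20

[20; 20,40] for √402; ℓ=2 ⇒ convergent index 1
step 0: (20, 1)  from 20·(1,0) + (0,1)
step 1: (401, 20)  from 20·(20,1) + (1,0)
→ (401, 20).  Check: 401²=160801, 402·20²=160800, difference 1.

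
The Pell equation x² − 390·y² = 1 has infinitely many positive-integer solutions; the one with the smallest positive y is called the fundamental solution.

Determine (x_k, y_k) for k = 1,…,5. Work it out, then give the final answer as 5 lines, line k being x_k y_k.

79 4
12481 632
1971919 99852
311550721 15775984
49223041999 2492505620

d=390: √d = [19; 1,2,1,38] (ℓ=4, even), read p_3/q_3
i=0: a=19 ⇒ p=19, q=1
i=1: a=1 ⇒ p=20, q=1
i=2: a=2 ⇒ p=59, q=3
i=3: a=1 ⇒ p=79, q=4
fundamental: x₁=79, y₁=4  (since 6241 − 390·16 = 1)
k=2:  x_2 = 79·79+390·4·4 = 12481,  y_2 = 79·4+4·79 = 632
k=3:  x_3 = 79·12481+390·4·632 = 1971919,  y_3 = 79·632+4·12481 = 99852
k=4:  x_4 = 79·1971919+390·4·99852 = 311550721,  y_4 = 79·99852+4·1971919 = 15775984
k=5:  x_5 = 79·311550721+390·4·15775984 = 49223041999,  y_5 = 79·15775984+4·311550721 = 2492505620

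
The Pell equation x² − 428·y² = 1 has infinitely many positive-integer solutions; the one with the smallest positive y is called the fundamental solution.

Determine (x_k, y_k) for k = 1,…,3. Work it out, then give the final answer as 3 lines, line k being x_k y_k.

[20; 1,2,4,1,5,10,5,1,4,2,1,40] for √428; ℓ=12 ⇒ convergent index 11
k=0  a_k=20  p_k/q_k = 20/1
k=1  a_k=1  p_k/q_k = 21/1
…
k=5  a_k=5  p_k/q_k = 1924/93
k=6  a_k=10  p_k/q_k = 19571/946
…
k=8  a_k=1  p_k/q_k = 119350/5769
k=9  a_k=4  p_k/q_k = 577179/27899
k=10  a_k=2  p_k/q_k = 1273708/61567
k=11  a_k=1  p_k/q_k = 1850887/89466
→ (1850887, 89466).  Check: 1850887²=3425782686769, 428·89466²=3425782686768, difference 1.
k=2:  x_2 = 1850887·1850887+428·89466·89466 = 6851565373537,  y_2 = 1850887·89466+89466·1850887 = 331182912684
k=3:  x_3 = 1850887·6851565373537+428·89466·331182912684 = 25362946559057703751,  y_3 = 1850887·331182912684+89466·6851565373537 = 1225964295417811950

1850887 89466
6851565373537 331182912684
25362946559057703751 1225964295417811950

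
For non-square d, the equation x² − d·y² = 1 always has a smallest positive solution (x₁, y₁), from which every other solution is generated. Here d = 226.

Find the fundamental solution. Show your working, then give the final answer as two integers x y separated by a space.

√226 → a₀=15, period (30); ℓ=1 odd so k=1
i=0: a=15 ⇒ p=15, q=1
i=1: a=30 ⇒ p=451, q=30
fundamental: x₁=451, y₁=30  (since 203401 − 226·900 = 1)

451 30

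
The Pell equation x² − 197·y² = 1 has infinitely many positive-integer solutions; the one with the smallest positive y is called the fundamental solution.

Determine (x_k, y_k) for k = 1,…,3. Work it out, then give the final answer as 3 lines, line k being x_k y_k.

[14; 28] for √197; ℓ=1 ⇒ convergent index 1
k=0  a_k=14  p_k/q_k = 14/1
k=1  a_k=28  p_k/q_k = 393/28
fundamental: x₁=393, y₁=28  (since 154449 − 197·784 = 1)
(x_2, y_2) = (393·393 + 197·28·28, 393·28 + 28·393) = (308897, 22008)
(x_3, y_3) = (393·308897 + 197·28·22008, 393·22008 + 28·308897) = (242792649, 17298260)

393 28
308897 22008
242792649 17298260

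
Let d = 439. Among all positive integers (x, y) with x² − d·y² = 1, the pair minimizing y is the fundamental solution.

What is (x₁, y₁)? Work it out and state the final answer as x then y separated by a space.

[20; 1,19,1,40] for √439; ℓ=4 ⇒ convergent index 3
a_0=20:  p_0=20·1+0=20,  q_0=20·0+1=1
a_1=1:  p_1=1·20+1=21,  q_1=1·1+0=1
a_2=19:  p_2=19·21+20=419,  q_2=19·1+1=20
a_3=1:  p_3=1·419+21=440,  q_3=1·20+1=21
fundamental: x₁=440, y₁=21  (since 193600 − 439·441 = 1)

440 21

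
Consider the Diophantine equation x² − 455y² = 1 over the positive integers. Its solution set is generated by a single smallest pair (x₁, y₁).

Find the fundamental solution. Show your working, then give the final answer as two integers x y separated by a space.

64 3

d=455: √d = [21; 3,42] (ℓ=2, even), read p_1/q_1
i=0: a=21 ⇒ p=21, q=1
i=1: a=3 ⇒ p=64, q=3
(x₁, y₁) = (64, 3);  64² − 455·3² = 1 ✓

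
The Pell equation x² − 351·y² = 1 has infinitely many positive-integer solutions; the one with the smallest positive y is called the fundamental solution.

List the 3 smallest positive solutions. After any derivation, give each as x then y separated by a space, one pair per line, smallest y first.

62425 3332
7793761249 416000200
973051091875225 51937624966668

d=351: √d = [18; 1,2,1,3,2,2,2,3,1,2,1,36] (ℓ=12, even), read p_11/q_11
a_0=18:  p_0=18·1+0=18,  q_0=18·0+1=1
…
a_8=3:  p_8=3·3747+1555=12796,  q_8=3·200+83=683
…
a_10=2:  p_10=2·16543+12796=45882,  q_10=2·883+683=2449
a_11=1:  p_11=1·45882+16543=62425,  q_11=1·2449+883=3332
(x₁, y₁) = (62425, 3332);  62425² − 351·3332² = 1 ✓
n=2: (62425,3332)∘(62425,3332) = (62425·62425+351·3332·3332, 62425·3332+3332·62425) = (7793761249,416000200)
n=3: (7793761249,416000200)∘(62425,3332) = (62425·7793761249+351·3332·416000200, 62425·416000200+3332·7793761249) = (973051091875225,51937624966668)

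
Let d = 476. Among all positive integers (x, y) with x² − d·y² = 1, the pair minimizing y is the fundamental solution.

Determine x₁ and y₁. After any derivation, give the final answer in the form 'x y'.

28799 1320

[21; 1,4,2,10,2,4,1,42] for √476; ℓ=8 ⇒ convergent index 7
step 0: (21, 1)  from 21·(1,0) + (0,1)
step 1: (22, 1)  from 1·(21,1) + (1,0)
step 2: (109, 5)  from 4·(22,1) + (21,1)
step 3: (240, 11)  from 2·(109,5) + (22,1)
step 4: (2509, 115)  from 10·(240,11) + (109,5)
step 5: (5258, 241)  from 2·(2509,115) + (240,11)
step 6: (23541, 1079)  from 4·(5258,241) + (2509,115)
step 7: (28799, 1320)  from 1·(23541,1079) + (5258,241)
→ (28799, 1320).  Check: 28799²=829382401, 476·1320²=829382400, difference 1.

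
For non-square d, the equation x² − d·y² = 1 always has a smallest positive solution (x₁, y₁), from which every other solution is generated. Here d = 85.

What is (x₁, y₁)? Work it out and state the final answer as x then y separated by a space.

√85 → a₀=9, period (4,1,1,4,18); ℓ=5 odd so k=9
step 0: (9, 1)  from 9·(1,0) + (0,1)
step 1: (37, 4)  from 4·(9,1) + (1,0)
…
step 8: (62739, 6805)  from 1·(34813,3776) + (27926,3029)
step 9: (285769, 30996)  from 4·(62739,6805) + (34813,3776)
→ (285769, 30996).  Check: 285769²=81663921361, 85·30996²=81663921360, difference 1.

285769 30996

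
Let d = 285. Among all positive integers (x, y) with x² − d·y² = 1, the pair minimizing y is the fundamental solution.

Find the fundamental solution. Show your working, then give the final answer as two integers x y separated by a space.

2431 144

√285 → a₀=16, period (1,7,2,7,1,32); ℓ=6 even so k=5
a_0=16:  p_0=16·1+0=16,  q_0=16·0+1=1
…
a_4=7:  p_4=7·287+135=2144,  q_4=7·17+8=127
a_5=1:  p_5=1·2144+287=2431,  q_5=1·127+17=144
→ (2431, 144).  Check: 2431²=5909761, 285·144²=5909760, difference 1.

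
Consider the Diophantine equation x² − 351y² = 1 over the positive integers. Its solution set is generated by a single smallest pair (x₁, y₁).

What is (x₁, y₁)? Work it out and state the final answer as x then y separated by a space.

62425 3332

[18; 1,2,1,3,2,2,2,3,1,2,1,36] for √351; ℓ=12 ⇒ convergent index 11
step 0: (18, 1)  from 18·(1,0) + (0,1)
step 1: (19, 1)  from 1·(18,1) + (1,0)
step 2: (56, 3)  from 2·(19,1) + (18,1)
step 3: (75, 4)  from 1·(56,3) + (19,1)
step 4: (281, 15)  from 3·(75,4) + (56,3)
step 5: (637, 34)  from 2·(281,15) + (75,4)
step 6: (1555, 83)  from 2·(637,34) + (281,15)
…
step 8: (12796, 683)  from 3·(3747,200) + (1555,83)
…
step 10: (45882, 2449)  from 2·(16543,883) + (12796,683)
step 11: (62425, 3332)  from 1·(45882,2449) + (16543,883)
(x₁, y₁) = (62425, 3332);  62425² − 351·3332² = 1 ✓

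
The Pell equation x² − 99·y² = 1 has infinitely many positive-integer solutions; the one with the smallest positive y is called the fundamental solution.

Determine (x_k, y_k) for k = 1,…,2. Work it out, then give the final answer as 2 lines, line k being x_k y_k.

10 1
199 20

[9; 1,18] for √99; ℓ=2 ⇒ convergent index 1
step 0: (9, 1)  from 9·(1,0) + (0,1)
step 1: (10, 1)  from 1·(9,1) + (1,0)
fundamental: x₁=10, y₁=1  (since 100 − 99·1 = 1)
n=2: (10,1)∘(10,1) = (10·10+99·1·1, 10·1+1·10) = (199,20)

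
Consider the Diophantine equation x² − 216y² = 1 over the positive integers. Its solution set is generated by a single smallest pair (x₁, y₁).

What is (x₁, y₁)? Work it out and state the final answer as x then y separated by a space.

d=216: √d = [14; 1,2,3,2,1,28] (ℓ=6, even), read p_5/q_5
i=0: a=14 ⇒ p=14, q=1
…
i=3: a=3 ⇒ p=147, q=10
i=4: a=2 ⇒ p=338, q=23
i=5: a=1 ⇒ p=485, q=33
→ (485, 33).  Check: 485²=235225, 216·33²=235224, difference 1.

485 33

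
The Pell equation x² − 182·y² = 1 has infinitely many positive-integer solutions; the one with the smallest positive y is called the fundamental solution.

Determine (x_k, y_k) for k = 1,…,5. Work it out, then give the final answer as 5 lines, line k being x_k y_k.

d=182: √d = [13; 2,26] (ℓ=2, even), read p_1/q_1
i=0: a=13 ⇒ p=13, q=1
i=1: a=2 ⇒ p=27, q=2
(x₁, y₁) = (27, 2);  27² − 182·2² = 1 ✓
(x_2, y_2) = (27·27 + 182·2·2, 27·2 + 2·27) = (1457, 108)
(x_3, y_3) = (27·1457 + 182·2·108, 27·108 + 2·1457) = (78651, 5830)
(x_4, y_4) = (27·78651 + 182·2·5830, 27·5830 + 2·78651) = (4245697, 314712)
(x_5, y_5) = (27·4245697 + 182·2·314712, 27·314712 + 2·4245697) = (229188987, 16988618)

27 2
1457 108
78651 5830
4245697 314712
229188987 16988618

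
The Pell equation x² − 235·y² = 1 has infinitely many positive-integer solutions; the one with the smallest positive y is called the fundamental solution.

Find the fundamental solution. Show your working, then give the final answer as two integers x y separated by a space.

46 3

[15; 3,30] for √235; ℓ=2 ⇒ convergent index 1
a_0=15:  p_0=15·1+0=15,  q_0=15·0+1=1
a_1=3:  p_1=3·15+1=46,  q_1=3·1+0=3
(x₁, y₁) = (46, 3);  46² − 235·3² = 1 ✓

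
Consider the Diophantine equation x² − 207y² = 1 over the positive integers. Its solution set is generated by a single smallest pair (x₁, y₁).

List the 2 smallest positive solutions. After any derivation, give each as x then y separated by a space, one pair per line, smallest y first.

1151 80
2649601 184160

√207 = [14; 2,1,1,2,1,1,2,28, …], period ℓ=8 (even) → k=7
i=0: a=14 ⇒ p=14, q=1
i=1: a=2 ⇒ p=29, q=2
…
i=6: a=1 ⇒ p=446, q=31
i=7: a=2 ⇒ p=1151, q=80
fundamental: x₁=1151, y₁=80  (since 1324801 − 207·6400 = 1)
k=2:  x_2 = 1151·1151+207·80·80 = 2649601,  y_2 = 1151·80+80·1151 = 184160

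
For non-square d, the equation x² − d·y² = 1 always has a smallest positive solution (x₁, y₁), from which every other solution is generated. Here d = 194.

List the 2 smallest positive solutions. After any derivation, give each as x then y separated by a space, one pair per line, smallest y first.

195 14
76049 5460

√194 → a₀=13, period (1,12,1,26); ℓ=4 even so k=3
i=0: a=13 ⇒ p=13, q=1
i=1: a=1 ⇒ p=14, q=1
i=2: a=12 ⇒ p=181, q=13
i=3: a=1 ⇒ p=195, q=14
→ (195, 14).  Check: 195²=38025, 194·14²=38024, difference 1.
n=2: (195,14)∘(195,14) = (195·195+194·14·14, 195·14+14·195) = (76049,5460)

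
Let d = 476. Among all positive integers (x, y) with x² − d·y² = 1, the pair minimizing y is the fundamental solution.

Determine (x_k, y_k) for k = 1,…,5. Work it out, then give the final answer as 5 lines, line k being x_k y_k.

28799 1320
1658764801 76029360
95541534979199 4379139075960
5503001330073139201 252229652421114720
316961870514011136719999 14527923515772226566600

d=476: √d = [21; 1,4,2,10,2,4,1,42] (ℓ=8, even), read p_7/q_7
i=0: a=21 ⇒ p=21, q=1
…
i=2: a=4 ⇒ p=109, q=5
i=3: a=2 ⇒ p=240, q=11
…
i=5: a=2 ⇒ p=5258, q=241
i=6: a=4 ⇒ p=23541, q=1079
i=7: a=1 ⇒ p=28799, q=1320
fundamental: x₁=28799, y₁=1320  (since 829382401 − 476·1742400 = 1)
k=2:  x_2 = 28799·28799+476·1320·1320 = 1658764801,  y_2 = 28799·1320+1320·28799 = 76029360
k=3:  x_3 = 28799·1658764801+476·1320·76029360 = 95541534979199,  y_3 = 28799·76029360+1320·1658764801 = 4379139075960
k=4:  x_4 = 28799·95541534979199+476·1320·4379139075960 = 5503001330073139201,  y_4 = 28799·4379139075960+1320·95541534979199 = 252229652421114720
k=5:  x_5 = 28799·5503001330073139201+476·1320·252229652421114720 = 316961870514011136719999,  y_5 = 28799·252229652421114720+1320·5503001330073139201 = 14527923515772226566600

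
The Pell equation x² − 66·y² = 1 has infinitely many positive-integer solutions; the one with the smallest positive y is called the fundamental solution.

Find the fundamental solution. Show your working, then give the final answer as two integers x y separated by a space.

65 8

√66 → a₀=8, period (8,16); ℓ=2 even so k=1
a_0=8:  p_0=8·1+0=8,  q_0=8·0+1=1
a_1=8:  p_1=8·8+1=65,  q_1=8·1+0=8
→ (65, 8).  Check: 65²=4225, 66·8²=4224, difference 1.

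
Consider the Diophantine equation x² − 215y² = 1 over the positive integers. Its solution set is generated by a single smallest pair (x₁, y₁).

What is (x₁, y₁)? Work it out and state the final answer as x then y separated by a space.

√215 → a₀=14, period (1,1,1,28); ℓ=4 even so k=3
step 0: (14, 1)  from 14·(1,0) + (0,1)
step 1: (15, 1)  from 1·(14,1) + (1,0)
step 2: (29, 2)  from 1·(15,1) + (14,1)
step 3: (44, 3)  from 1·(29,2) + (15,1)
fundamental: x₁=44, y₁=3  (since 1936 − 215·9 = 1)

44 3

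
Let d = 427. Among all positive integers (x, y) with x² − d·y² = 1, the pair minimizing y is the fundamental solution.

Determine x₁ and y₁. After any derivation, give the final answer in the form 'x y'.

62 3

√427 = [20; 1,1,1,40, …], period ℓ=4 (even) → k=3
step 0: (20, 1)  from 20·(1,0) + (0,1)
step 1: (21, 1)  from 1·(20,1) + (1,0)
step 2: (41, 2)  from 1·(21,1) + (20,1)
step 3: (62, 3)  from 1·(41,2) + (21,1)
(x₁, y₁) = (62, 3);  62² − 427·3² = 1 ✓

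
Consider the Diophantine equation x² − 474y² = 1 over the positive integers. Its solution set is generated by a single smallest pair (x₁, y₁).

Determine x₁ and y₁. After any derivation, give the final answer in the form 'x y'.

193549 8890

[21; 1,3,2,1,1,…,3,1,42] for √474; ℓ=14 ⇒ convergent index 13
k=0  a_k=21  p_k/q_k = 21/1
k=1  a_k=1  p_k/q_k = 22/1
k=2  a_k=3  p_k/q_k = 87/4
k=3  a_k=2  p_k/q_k = 196/9
k=4  a_k=1  p_k/q_k = 283/13
k=5  a_k=1  p_k/q_k = 479/22
…
k=8  a_k=1  p_k/q_k = 5813/267
…
k=12  a_k=3  p_k/q_k = 149331/6859
k=13  a_k=1  p_k/q_k = 193549/8890
(x₁, y₁) = (193549, 8890);  193549² − 474·8890² = 1 ✓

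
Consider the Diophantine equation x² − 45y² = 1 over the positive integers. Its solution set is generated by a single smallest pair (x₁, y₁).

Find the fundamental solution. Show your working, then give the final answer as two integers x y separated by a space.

161 24

√45 = [6; 1,2,2,2,1,12, …], period ℓ=6 (even) → k=5
step 0: (6, 1)  from 6·(1,0) + (0,1)
step 1: (7, 1)  from 1·(6,1) + (1,0)
…
step 3: (47, 7)  from 2·(20,3) + (7,1)
step 4: (114, 17)  from 2·(47,7) + (20,3)
step 5: (161, 24)  from 1·(114,17) + (47,7)
fundamental: x₁=161, y₁=24  (since 25921 − 45·576 = 1)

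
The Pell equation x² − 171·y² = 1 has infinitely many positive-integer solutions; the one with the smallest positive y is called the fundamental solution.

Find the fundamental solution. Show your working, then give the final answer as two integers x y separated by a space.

170 13

√171 = [13; 13,26, …], period ℓ=2 (even) → k=1
k=0  a_k=13  p_k/q_k = 13/1
k=1  a_k=13  p_k/q_k = 170/13
(x₁, y₁) = (170, 13);  170² − 171·13² = 1 ✓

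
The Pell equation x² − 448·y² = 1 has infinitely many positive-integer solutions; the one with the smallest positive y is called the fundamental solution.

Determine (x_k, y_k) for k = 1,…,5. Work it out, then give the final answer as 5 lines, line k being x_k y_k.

d=448: √d = [21; 6,42] (ℓ=2, even), read p_1/q_1
i=0: a=21 ⇒ p=21, q=1
i=1: a=6 ⇒ p=127, q=6
→ (127, 6).  Check: 127²=16129, 448·6²=16128, difference 1.
(x_2, y_2) = (127·127 + 448·6·6, 127·6 + 6·127) = (32257, 1524)
(x_3, y_3) = (127·32257 + 448·6·1524, 127·1524 + 6·32257) = (8193151, 387090)
(x_4, y_4) = (127·8193151 + 448·6·387090, 127·387090 + 6·8193151) = (2081028097, 98319336)
(x_5, y_5) = (127·2081028097 + 448·6·98319336, 127·98319336 + 6·2081028097) = (528572943487, 24972724254)

127 6
32257 1524
8193151 387090
2081028097 98319336
528572943487 24972724254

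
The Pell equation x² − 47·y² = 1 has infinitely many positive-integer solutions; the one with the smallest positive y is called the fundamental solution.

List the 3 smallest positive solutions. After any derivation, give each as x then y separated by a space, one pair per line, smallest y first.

√47 → a₀=6, period (1,5,1,12); ℓ=4 even so k=3
step 0: (6, 1)  from 6·(1,0) + (0,1)
step 1: (7, 1)  from 1·(6,1) + (1,0)
step 2: (41, 6)  from 5·(7,1) + (6,1)
step 3: (48, 7)  from 1·(41,6) + (7,1)
→ (48, 7).  Check: 48²=2304, 47·7²=2303, difference 1.
(x_2, y_2) = (48·48 + 47·7·7, 48·7 + 7·48) = (4607, 672)
(x_3, y_3) = (48·4607 + 47·7·672, 48·672 + 7·4607) = (442224, 64505)

48 7
4607 672
442224 64505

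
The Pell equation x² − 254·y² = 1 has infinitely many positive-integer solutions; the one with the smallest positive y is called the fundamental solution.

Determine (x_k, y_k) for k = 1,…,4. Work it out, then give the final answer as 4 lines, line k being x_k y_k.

√254 → a₀=15, period (1,14,1,30); ℓ=4 even so k=3
i=0: a=15 ⇒ p=15, q=1
…
i=2: a=14 ⇒ p=239, q=15
i=3: a=1 ⇒ p=255, q=16
→ (255, 16).  Check: 255²=65025, 254·16²=65024, difference 1.
(x_2, y_2) = (255·255 + 254·16·16, 255·16 + 16·255) = (130049, 8160)
(x_3, y_3) = (255·130049 + 254·16·8160, 255·8160 + 16·130049) = (66324735, 4161584)
(x_4, y_4) = (255·66324735 + 254·16·4161584, 255·4161584 + 16·66324735) = (33825484801, 2122399680)

255 16
130049 8160
66324735 4161584
33825484801 2122399680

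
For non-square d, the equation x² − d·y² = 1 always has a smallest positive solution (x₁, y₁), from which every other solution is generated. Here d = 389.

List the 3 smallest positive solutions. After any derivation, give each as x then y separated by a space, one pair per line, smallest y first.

3287049 166660
21609382256801 1095639172680
142062196675667653449 7202839293837075980

[19; 1,2,1,1,1,1,2,1,38] for √389; ℓ=9 ⇒ convergent index 17
a_0=19:  p_0=19·1+0=19,  q_0=19·0+1=1
a_1=1:  p_1=1·19+1=20,  q_1=1·1+0=1
a_2=2:  p_2=2·20+19=59,  q_2=2·1+1=3
a_3=1:  p_3=1·59+20=79,  q_3=1·3+1=4
a_4=1:  p_4=1·79+59=138,  q_4=1·4+3=7
a_5=1:  p_5=1·138+79=217,  q_5=1·7+4=11
a_6=1:  p_6=1·217+138=355,  q_6=1·11+7=18
a_7=2:  p_7=2·355+217=927,  q_7=2·18+11=47
a_8=1:  p_8=1·927+355=1282,  q_8=1·47+18=65
a_9=38:  p_9=38·1282+927=49643,  q_9=38·65+47=2517
a_10=1:  p_10=1·49643+1282=50925,  q_10=1·2517+65=2582
a_11=2:  p_11=2·50925+49643=151493,  q_11=2·2582+2517=7681
a_12=1:  p_12=1·151493+50925=202418,  q_12=1·7681+2582=10263
…
a_16=2:  p_16=2·910240+556329=2376809,  q_16=2·46151+28207=120509
a_17=1:  p_17=1·2376809+910240=3287049,  q_17=1·120509+46151=166660
fundamental: x₁=3287049, y₁=166660  (since 10804691128401 − 389·27775555600 = 1)
k=2:  x_2 = 3287049·3287049+389·166660·166660 = 21609382256801,  y_2 = 3287049·166660+166660·3287049 = 1095639172680
k=3:  x_3 = 3287049·21609382256801+389·166660·1095639172680 = 142062196675667653449,  y_3 = 3287049·1095639172680+166660·21609382256801 = 7202839293837075980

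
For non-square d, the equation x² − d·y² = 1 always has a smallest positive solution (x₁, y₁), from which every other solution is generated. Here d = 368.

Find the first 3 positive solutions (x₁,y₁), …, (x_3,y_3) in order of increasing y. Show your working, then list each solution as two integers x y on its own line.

√368 = [19; 5,2,5,38, …], period ℓ=4 (even) → k=3
step 0: (19, 1)  from 19·(1,0) + (0,1)
…
step 2: (211, 11)  from 2·(96,5) + (19,1)
step 3: (1151, 60)  from 5·(211,11) + (96,5)
→ (1151, 60).  Check: 1151²=1324801, 368·60²=1324800, difference 1.
(x_2, y_2) = (1151·1151 + 368·60·60, 1151·60 + 60·1151) = (2649601, 138120)
(x_3, y_3) = (1151·2649601 + 368·60·138120, 1151·138120 + 60·2649601) = (6099380351, 317952180)

1151 60
2649601 138120
6099380351 317952180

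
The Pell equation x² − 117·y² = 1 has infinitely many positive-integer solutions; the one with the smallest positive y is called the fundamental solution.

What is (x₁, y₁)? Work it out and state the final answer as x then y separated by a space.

649 60

√117 = [10; 1,4,2,4,1,20, …], period ℓ=6 (even) → k=5
k=0  a_k=10  p_k/q_k = 10/1
…
k=4  a_k=4  p_k/q_k = 530/49
k=5  a_k=1  p_k/q_k = 649/60
→ (649, 60).  Check: 649²=421201, 117·60²=421200, difference 1.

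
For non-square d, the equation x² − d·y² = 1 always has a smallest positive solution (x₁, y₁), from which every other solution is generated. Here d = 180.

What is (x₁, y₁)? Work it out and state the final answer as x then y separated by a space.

√180 → a₀=13, period (2,2,2,26); ℓ=4 even so k=3
a_0=13:  p_0=13·1+0=13,  q_0=13·0+1=1
…
a_2=2:  p_2=2·27+13=67,  q_2=2·2+1=5
a_3=2:  p_3=2·67+27=161,  q_3=2·5+2=12
(x₁, y₁) = (161, 12);  161² − 180·12² = 1 ✓

161 12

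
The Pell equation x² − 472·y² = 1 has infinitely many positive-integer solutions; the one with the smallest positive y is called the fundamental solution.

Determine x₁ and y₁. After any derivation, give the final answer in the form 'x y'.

√472 = [21; 1,2,1,1,1,…,2,1,42, …], period ℓ=14 (even) → k=13
step 0: (21, 1)  from 21·(1,0) + (0,1)
…
step 2: (65, 3)  from 2·(22,1) + (21,1)
…
step 6: (1108, 51)  from 4·(239,11) + (152,7)
step 7: (5779, 266)  from 5·(1108,51) + (239,11)
…
step 9: (30003, 1381)  from 1·(24224,1115) + (5779,266)
…
step 12: (222687, 10250)  from 2·(84230,3877) + (54227,2496)
step 13: (306917, 14127)  from 1·(222687,10250) + (84230,3877)
(x₁, y₁) = (306917, 14127);  306917² − 472·14127² = 1 ✓

306917 14127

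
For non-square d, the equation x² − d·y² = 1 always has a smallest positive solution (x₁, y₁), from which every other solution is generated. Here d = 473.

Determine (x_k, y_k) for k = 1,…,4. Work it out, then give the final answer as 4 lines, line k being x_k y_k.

87 4
15137 696
2633751 121100
458257537 21070704

[21; 1,2,1,42] for √473; ℓ=4 ⇒ convergent index 3
k=0  a_k=21  p_k/q_k = 21/1
…
k=2  a_k=2  p_k/q_k = 65/3
k=3  a_k=1  p_k/q_k = 87/4
(x₁, y₁) = (87, 4);  87² − 473·4² = 1 ✓
(x_2, y_2) = (87·87 + 473·4·4, 87·4 + 4·87) = (15137, 696)
(x_3, y_3) = (87·15137 + 473·4·696, 87·696 + 4·15137) = (2633751, 121100)
(x_4, y_4) = (87·2633751 + 473·4·121100, 87·121100 + 4·2633751) = (458257537, 21070704)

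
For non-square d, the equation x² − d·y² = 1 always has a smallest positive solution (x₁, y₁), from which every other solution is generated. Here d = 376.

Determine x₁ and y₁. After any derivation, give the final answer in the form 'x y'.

d=376: √d = [19; 2,1,1,3,1,…,1,2,38] (ℓ=16, even), read p_15/q_15
k=0  a_k=19  p_k/q_k = 19/1
k=1  a_k=2  p_k/q_k = 39/2
k=2  a_k=1  p_k/q_k = 58/3
k=3  a_k=1  p_k/q_k = 97/5
k=4  a_k=3  p_k/q_k = 349/18
k=5  a_k=1  p_k/q_k = 446/23
…
k=7  a_k=2  p_k/q_k = 2928/151
k=8  a_k=4  p_k/q_k = 12953/668
k=9  a_k=2  p_k/q_k = 28834/1487
k=10  a_k=2  p_k/q_k = 70621/3642
k=11  a_k=1  p_k/q_k = 99455/5129
…
k=14  a_k=1  p_k/q_k = 837427/43187
k=15  a_k=2  p_k/q_k = 2143295/110532
(x₁, y₁) = (2143295, 110532);  2143295² − 376·110532² = 1 ✓

2143295 110532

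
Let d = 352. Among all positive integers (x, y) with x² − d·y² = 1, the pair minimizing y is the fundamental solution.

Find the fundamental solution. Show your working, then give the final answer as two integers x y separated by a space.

77617 4137

√352 = [18; 1,3,5,9,5,3,1,36, …], period ℓ=8 (even) → k=7
step 0: (18, 1)  from 18·(1,0) + (0,1)
step 1: (19, 1)  from 1·(18,1) + (1,0)
step 2: (75, 4)  from 3·(19,1) + (18,1)
step 3: (394, 21)  from 5·(75,4) + (19,1)
step 4: (3621, 193)  from 9·(394,21) + (75,4)
step 5: (18499, 986)  from 5·(3621,193) + (394,21)
step 6: (59118, 3151)  from 3·(18499,986) + (3621,193)
step 7: (77617, 4137)  from 1·(59118,3151) + (18499,986)
→ (77617, 4137).  Check: 77617²=6024398689, 352·4137²=6024398688, difference 1.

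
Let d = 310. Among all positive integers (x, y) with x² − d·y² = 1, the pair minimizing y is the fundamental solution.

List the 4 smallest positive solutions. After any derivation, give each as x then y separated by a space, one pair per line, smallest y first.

848719 48204
1440647881921 81823301352
2445410459391369679 138889981000287972
4150932639366927117300481 235757131569084991314384

[17; 1,1,1,1,5,…,1,1,34] for √310; ℓ=16 ⇒ convergent index 15
i=0: a=17 ⇒ p=17, q=1
i=1: a=1 ⇒ p=18, q=1
i=2: a=1 ⇒ p=35, q=2
i=3: a=1 ⇒ p=53, q=3
…
i=8: a=2 ⇒ p=5687, q=323
…
i=12: a=1 ⇒ p=181315, q=10298
…
i=14: a=1 ⇒ p=515017, q=29251
i=15: a=1 ⇒ p=848719, q=48204
→ (848719, 48204).  Check: 848719²=720323940961, 310·48204²=720323940960, difference 1.
(848719+48204√310)^2 = 1440647881921 + 81823301352√310
(848719+48204√310)^3 = 2445410459391369679 + 138889981000287972√310
(848719+48204√310)^4 = 4150932639366927117300481 + 235757131569084991314384√310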